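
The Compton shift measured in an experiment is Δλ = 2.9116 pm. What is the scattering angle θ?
101.54°

From the Compton formula Δλ = λ_C(1 - cos θ), we can solve for θ:

cos θ = 1 - Δλ/λ_C

Given:
- Δλ = 2.9116 pm
- λ_C = h/(m_e·c) ≈ 2.42631024 pm

cos θ = 1 - 2.9116/2.42631024
cos θ = 1 - 1.200011
cos θ = -0.200011

θ = arccos(-0.200011)
θ = 101.54°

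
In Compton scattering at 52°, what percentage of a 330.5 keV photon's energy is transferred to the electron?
0.1991 (or 19.91%)

Calculate initial and final photon energies:

Initial: E₀ = 330.5 keV → λ₀ = 3.7514 pm
Compton shift: Δλ = 0.9325 pm
Final wavelength: λ' = 4.6839 pm
Final energy: E' = 264.7008 keV

Fractional energy loss:
(E₀ - E')/E₀ = (330.5000 - 264.7008)/330.5000
= 65.7992/330.5000
= 0.1991
= 19.91%

(Intermediate values are shown rounded; full precision is carried through to the final answer.)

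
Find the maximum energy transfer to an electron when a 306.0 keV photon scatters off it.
166.7606 keV

Maximum energy transfer occurs at θ = 180° (backscattering).

Initial photon: E₀ = 306.0 keV → λ₀ = 4.0518 pm

Maximum Compton shift (at 180°):
Δλ_max = 2λ_C = 2 × 2.4263 = 4.8526 pm

Final wavelength:
λ' = 4.0518 + 4.8526 = 8.9044 pm

Minimum photon energy (maximum energy to electron):
E'_min = hc/λ' = 139.2394 keV

Maximum electron kinetic energy:
K_max = E₀ - E'_min = 306.0000 - 139.2394 = 166.7606 keV

(Intermediate values are shown rounded; full precision is carried through to the final answer.)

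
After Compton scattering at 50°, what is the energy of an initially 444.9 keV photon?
339.3577 keV

First convert energy to wavelength:
λ = hc/E, with hc ≈ 1239.842 keV·pm (i.e. 1239.842 eV·nm)

For E = 444.9 keV = 444900 eV:
λ = 1239.842 keV·pm / 444.9 keV
λ = 2.7868 pm

Calculate the Compton shift:
Δλ = λ_C(1 - cos(50°)) = 2.4263 × 0.3572
Δλ = 0.8667 pm

Final wavelength:
λ' = 2.7868 + 0.8667 = 3.6535 pm

Final energy:
E' = hc/λ' = 1239.842 / 3.6535 = 339.3577 keV

(Intermediate values are shown rounded; full precision is carried through to the final answer.)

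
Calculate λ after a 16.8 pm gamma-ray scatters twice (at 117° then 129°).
24.2811 pm

Apply Compton shift twice:

First scattering at θ₁ = 117°:
Δλ₁ = λ_C(1 - cos(117°))
Δλ₁ = 2.4263 × 1.4540
Δλ₁ = 3.5278 pm

After first scattering:
λ₁ = 16.8 + 3.5278 = 20.3278 pm

Second scattering at θ₂ = 129°:
Δλ₂ = λ_C(1 - cos(129°))
Δλ₂ = 2.4263 × 1.6293
Δλ₂ = 3.9532 pm

Final wavelength:
λ₂ = 20.3278 + 3.9532 = 24.2811 pm

Total shift: Δλ_total = 3.5278 + 3.9532 = 7.4811 pm

(Intermediate values are shown rounded; full precision is carried through to the final answer.)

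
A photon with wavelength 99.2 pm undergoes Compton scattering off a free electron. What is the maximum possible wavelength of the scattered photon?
104.0526 pm (at θ = 180°)

The Compton shift is Δλ = λ_C(1 − cos θ).

Since cos θ ranges from −1 to 1, the factor (1 − cos θ) ranges from 0 to 2; the maximum shift occurs at θ = 180° (backscattering):
Δλ_max = 2λ_C = 2 × 2.4263 pm = 4.8526 pm

Maximum scattered wavelength:
λ'_max = λ₀ + Δλ_max = 99.2 + 4.8526 = 104.0526 pm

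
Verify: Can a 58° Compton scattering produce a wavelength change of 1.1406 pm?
Yes, consistent

Calculate the expected shift for θ = 58°:

Δλ_expected = λ_C(1 - cos(58°))
Δλ_expected = 2.4263 × (1 - cos(58°))
Δλ_expected = 2.4263 × 0.4701
Δλ_expected = 1.1406 pm

Given shift: 1.1406 pm
Expected shift: 1.1406 pm
Difference: 0.0000 pm

The values match. This is consistent with Compton scattering at the stated angle.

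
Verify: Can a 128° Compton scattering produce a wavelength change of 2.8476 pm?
No, inconsistent

Calculate the expected shift for θ = 128°:

Δλ_expected = λ_C(1 - cos(128°))
Δλ_expected = 2.4263 × (1 - cos(128°))
Δλ_expected = 2.4263 × 1.6157
Δλ_expected = 3.9201 pm

Given shift: 2.8476 pm
Expected shift: 3.9201 pm
Difference: 1.0725 pm

The values do not match. The given shift corresponds to θ ≈ 100.0°, not 128°.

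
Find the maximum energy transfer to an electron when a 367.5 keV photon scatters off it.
216.7839 keV

Maximum energy transfer occurs at θ = 180° (backscattering).

Initial photon: E₀ = 367.5 keV → λ₀ = 3.3737 pm

Maximum Compton shift (at 180°):
Δλ_max = 2λ_C = 2 × 2.4263 = 4.8526 pm

Final wavelength:
λ' = 3.3737 + 4.8526 = 8.2263 pm

Minimum photon energy (maximum energy to electron):
E'_min = hc/λ' = 150.7161 keV

Maximum electron kinetic energy:
K_max = E₀ - E'_min = 367.5000 - 150.7161 = 216.7839 keV

(Intermediate values are shown rounded; full precision is carried through to the final answer.)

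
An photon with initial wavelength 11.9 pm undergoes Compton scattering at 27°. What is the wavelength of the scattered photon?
12.1645 pm

Using the Compton scattering formula:
λ' = λ + Δλ = λ + λ_C(1 - cos θ)

Given:
- Initial wavelength λ = 11.9 pm
- Scattering angle θ = 27°
- Compton wavelength λ_C ≈ 2.4263 pm

Calculate the shift:
Δλ = 2.4263 × (1 - cos(27°))
Δλ = 2.4263 × 0.1090
Δλ = 0.2645 pm

Final wavelength:
λ' = 11.9 + 0.2645 = 12.1645 pm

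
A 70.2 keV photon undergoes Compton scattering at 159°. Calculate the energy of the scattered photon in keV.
55.4664 keV

First convert energy to wavelength:
λ = hc/E, with hc ≈ 1239.842 keV·pm (i.e. 1239.842 eV·nm)

For E = 70.2 keV = 70200 eV:
λ = 1239.842 keV·pm / 70.2 keV
λ = 17.6616 pm

Calculate the Compton shift:
Δλ = λ_C(1 - cos(159°)) = 2.4263 × 1.9336
Δλ = 4.6915 pm

Final wavelength:
λ' = 17.6616 + 4.6915 = 22.3530 pm

Final energy:
E' = hc/λ' = 1239.842 / 22.3530 = 55.4664 keV

(Intermediate values are shown rounded; full precision is carried through to the final answer.)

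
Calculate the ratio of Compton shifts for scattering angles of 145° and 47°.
145° produces the larger shift by a factor of 5.721

Calculate both shifts using Δλ = λ_C(1 - cos θ):

For θ₁ = 47°:
Δλ₁ = 2.4263 × (1 - cos(47°))
Δλ₁ = 2.4263 × 0.3180
Δλ₁ = 0.7716 pm

For θ₂ = 145°:
Δλ₂ = 2.4263 × (1 - cos(145°))
Δλ₂ = 2.4263 × 1.8192
Δλ₂ = 4.4138 pm

The 145° angle produces the larger shift.
Ratio: 4.4138/0.7716 = 5.721

(Intermediate values are shown rounded; full precision is carried through to the final answer.)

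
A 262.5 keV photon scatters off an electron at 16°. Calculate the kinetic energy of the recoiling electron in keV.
5.1218 keV

By energy conservation: K_e = E_initial - E_final

First find the scattered photon energy:
Initial wavelength: λ = hc/E = 4.7232 pm
Compton shift: Δλ = λ_C(1 - cos(16°)) = 0.0940 pm
Final wavelength: λ' = 4.7232 + 0.0940 = 4.8172 pm
Final photon energy: E' = hc/λ' = 257.3782 keV

Electron kinetic energy:
K_e = E - E' = 262.5000 - 257.3782 = 5.1218 keV

(Intermediate values are shown rounded; full precision is carried through to the final answer.)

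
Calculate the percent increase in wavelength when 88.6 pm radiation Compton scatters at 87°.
2.5952%

Calculate the Compton shift:
Δλ = λ_C(1 - cos(87°))
Δλ = 2.4263 × (1 - cos(87°))
Δλ = 2.4263 × 0.9477
Δλ = 2.2993 pm

Percentage change:
(Δλ/λ₀) × 100 = (2.2993/88.6) × 100
= 2.5952%

(Intermediate values are shown rounded; full precision is carried through to the final answer.)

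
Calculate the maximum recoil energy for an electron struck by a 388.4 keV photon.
234.2828 keV

Maximum energy transfer occurs at θ = 180° (backscattering).

Initial photon: E₀ = 388.4 keV → λ₀ = 3.1922 pm

Maximum Compton shift (at 180°):
Δλ_max = 2λ_C = 2 × 2.4263 = 4.8526 pm

Final wavelength:
λ' = 3.1922 + 4.8526 = 8.0448 pm

Minimum photon energy (maximum energy to electron):
E'_min = hc/λ' = 154.1172 keV

Maximum electron kinetic energy:
K_max = E₀ - E'_min = 388.4000 - 154.1172 = 234.2828 keV

(Intermediate values are shown rounded; full precision is carried through to the final answer.)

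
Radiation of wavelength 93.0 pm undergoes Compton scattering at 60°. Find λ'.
94.2132 pm

Using the Compton formula: λ' = λ + λ_C(1 − cos θ)

For θ = 60°, cos θ = 1/2 (exact) = 0.5000, so:
1 − cos 60° = 1 − (1/2) = 0.5000

Δλ = λ_C × 0.5000 = 2.4263 × 0.5000 = 1.2132 pm

λ' = 93.0 + 1.2132 = 94.2132 pm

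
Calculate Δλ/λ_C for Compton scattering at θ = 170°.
1.9848 λ_C

The Compton shift formula is:
Δλ = λ_C(1 - cos θ)

Dividing both sides by λ_C:
Δλ/λ_C = 1 - cos θ

For θ = 170°:
Δλ/λ_C = 1 - cos(170°)
Δλ/λ_C = 1 - -0.9848
Δλ/λ_C = 1.9848

This means the shift is 1.9848 × λ_C = 4.8158 pm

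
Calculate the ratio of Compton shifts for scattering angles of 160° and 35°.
160° produces the larger shift by a factor of 10.726

Calculate both shifts using Δλ = λ_C(1 - cos θ):

For θ₁ = 35°:
Δλ₁ = 2.4263 × (1 - cos(35°))
Δλ₁ = 2.4263 × 0.1808
Δλ₁ = 0.4388 pm

For θ₂ = 160°:
Δλ₂ = 2.4263 × (1 - cos(160°))
Δλ₂ = 2.4263 × 1.9397
Δλ₂ = 4.7063 pm

The 160° angle produces the larger shift.
Ratio: 4.7063/0.4388 = 10.726

(Intermediate values are shown rounded; full precision is carried through to the final answer.)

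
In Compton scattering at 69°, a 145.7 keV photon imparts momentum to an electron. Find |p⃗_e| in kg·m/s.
8.1990e-23 kg·m/s

The electron is initially at rest, so by conservation of momentum:
p⃗_e = p⃗₀ − p⃗'  (incident photon momentum minus scattered photon momentum)

Photon momentum magnitudes (p = h/λ = E/c):
λ₀ = hc/E₀ = 8.5096 pm → p₀ = h/λ₀ = 7.7866e-23 kg·m/s
Δλ = λ_C(1 − cos 69°) = 1.5568 pm
λ' = 10.0664 pm → p' = h/λ' = 6.5824e-23 kg·m/s

The scattered photon makes angle θ = 69° with the incident direction, so by the law of cosines:
|p⃗_e|² = p₀² + p'² − 2p₀p'cos θ
|p⃗_e|² = (7.7866e-23)² + (6.5824e-23)² − 2·7.7866e-23·6.5824e-23·cos(69°)
|p⃗_e| = 8.1990e-23 kg·m/s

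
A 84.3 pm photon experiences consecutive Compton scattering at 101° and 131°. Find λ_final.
91.2074 pm

Apply Compton shift twice:

First scattering at θ₁ = 101°:
Δλ₁ = λ_C(1 - cos(101°))
Δλ₁ = 2.4263 × 1.1908
Δλ₁ = 2.8893 pm

After first scattering:
λ₁ = 84.3 + 2.8893 = 87.1893 pm

Second scattering at θ₂ = 131°:
Δλ₂ = λ_C(1 - cos(131°))
Δλ₂ = 2.4263 × 1.6561
Δλ₂ = 4.0181 pm

Final wavelength:
λ₂ = 87.1893 + 4.0181 = 91.2074 pm

Total shift: Δλ_total = 2.8893 + 4.0181 = 6.9074 pm

(Intermediate values are shown rounded; full precision is carried through to the final answer.)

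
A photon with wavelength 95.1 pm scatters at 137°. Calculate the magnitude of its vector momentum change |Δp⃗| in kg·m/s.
1.2692e-23 kg·m/s

Photon momentum magnitude is p = h/λ.

Initial momentum:
p₀ = h/λ = 6.6261e-34/9.5100e-11 = 6.9675e-24 kg·m/s

After scattering:
λ' = λ + Δλ = 95.1 + 4.2008 = 99.3008 pm
p' = h/λ' = 6.6261e-34/9.9301e-11 = 6.6727e-24 kg·m/s

Momentum is a vector; the scattered photon's direction makes angle θ = 137° with the incident direction. The magnitude of the vector change Δp⃗ = p⃗₀ − p⃗' is found from the law of cosines:
|Δp⃗|² = p₀² + p'² − 2p₀p'cos θ
|Δp⃗|² = (6.9675e-24)² + (6.6727e-24)² − 2·6.9675e-24·6.6727e-24·cos(137°)
|Δp⃗| = 1.2692e-23 kg·m/s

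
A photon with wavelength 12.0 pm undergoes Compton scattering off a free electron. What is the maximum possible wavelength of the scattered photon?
16.8526 pm (at θ = 180°)

The Compton shift is Δλ = λ_C(1 − cos θ).

Since cos θ ranges from −1 to 1, the factor (1 − cos θ) ranges from 0 to 2; the maximum shift occurs at θ = 180° (backscattering):
Δλ_max = 2λ_C = 2 × 2.4263 pm = 4.8526 pm

Maximum scattered wavelength:
λ'_max = λ₀ + Δλ_max = 12.0 + 4.8526 = 16.8526 pm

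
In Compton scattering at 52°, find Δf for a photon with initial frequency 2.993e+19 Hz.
2.549e+18 Hz (decrease)

Convert frequency to wavelength (c = 299792458 m/s):
λ₀ = c/f₀ = 299792458/2.993e+19 = 1.0016454e-11 m = 10.0165 pm

Calculate Compton shift:
Δλ = λ_C(1 - cos(52°)) = 0.9325 pm

Final wavelength:
λ' = λ₀ + Δλ = 10.0165 + 0.9325 = 10.9490 pm

Final frequency:
f' = c/λ' = 299792458/1.0948978e-11 = 2.7380862e+19 Hz

Frequency shift (decrease):
Δf = f₀ - f' = 2.993e+19 - 2.7380862e+19 = 2.549e+18 Hz

(Intermediate values are shown rounded; full precision is carried through to the final answer.)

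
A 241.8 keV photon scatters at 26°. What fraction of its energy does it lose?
0.0457 (or 4.57%)

Calculate initial and final photon energies:

Initial: E₀ = 241.8 keV → λ₀ = 5.1276 pm
Compton shift: Δλ = 0.2456 pm
Final wavelength: λ' = 5.3731 pm
Final energy: E' = 230.7495 keV

Fractional energy loss:
(E₀ - E')/E₀ = (241.8000 - 230.7495)/241.8000
= 11.0505/241.8000
= 0.0457
= 4.57%

(Intermediate values are shown rounded; full precision is carried through to the final answer.)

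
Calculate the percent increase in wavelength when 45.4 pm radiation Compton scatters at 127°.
8.5606%

Calculate the Compton shift:
Δλ = λ_C(1 - cos(127°))
Δλ = 2.4263 × (1 - cos(127°))
Δλ = 2.4263 × 1.6018
Δλ = 3.8865 pm

Percentage change:
(Δλ/λ₀) × 100 = (3.8865/45.4) × 100
= 8.5606%

(Intermediate values are shown rounded; full precision is carried through to the final answer.)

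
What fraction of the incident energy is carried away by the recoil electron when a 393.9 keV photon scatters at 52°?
0.2286 (or 22.86%)

Calculate initial and final photon energies:

Initial: E₀ = 393.9 keV → λ₀ = 3.1476 pm
Compton shift: Δλ = 0.9325 pm
Final wavelength: λ' = 4.0801 pm
Final energy: E' = 303.8731 keV

Fractional energy loss:
(E₀ - E')/E₀ = (393.9000 - 303.8731)/393.9000
= 90.0269/393.9000
= 0.2286
= 22.86%

(Intermediate values are shown rounded; full precision is carried through to the final answer.)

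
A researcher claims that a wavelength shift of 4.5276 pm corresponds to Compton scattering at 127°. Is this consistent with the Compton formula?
No, inconsistent

Calculate the expected shift for θ = 127°:

Δλ_expected = λ_C(1 - cos(127°))
Δλ_expected = 2.4263 × (1 - cos(127°))
Δλ_expected = 2.4263 × 1.6018
Δλ_expected = 3.8865 pm

Given shift: 4.5276 pm
Expected shift: 3.8865 pm
Difference: 0.6411 pm

The values do not match. The given shift corresponds to θ ≈ 150.0°, not 127°.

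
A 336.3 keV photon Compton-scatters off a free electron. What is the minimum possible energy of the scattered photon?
145.1919 keV (at θ = 180°)

The scattered photon has minimum energy when its wavelength is maximum, i.e., when the Compton shift Δλ = λ_C(1 − cos θ) is maximum. This occurs at θ = 180° (backscattering), giving Δλ_max = 2λ_C = 4.8526 pm.

Initial wavelength: λ₀ = hc/E₀ = 3.6867 pm
Maximum final wavelength: λ'_max = λ₀ + 2λ_C = 3.6867 + 4.8526 = 8.5393 pm
Minimum final energy: E'_min = hc/λ'_max = 145.1919 keV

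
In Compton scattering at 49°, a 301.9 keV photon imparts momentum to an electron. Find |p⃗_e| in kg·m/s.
1.2500e-22 kg·m/s

The electron is initially at rest, so by conservation of momentum:
p⃗_e = p⃗₀ − p⃗'  (incident photon momentum minus scattered photon momentum)

Photon momentum magnitudes (p = h/λ = E/c):
λ₀ = hc/E₀ = 4.1068 pm → p₀ = h/λ₀ = 1.6134e-22 kg·m/s
Δλ = λ_C(1 − cos 49°) = 0.8345 pm
λ' = 4.9413 pm → p' = h/λ' = 1.3410e-22 kg·m/s

The scattered photon makes angle θ = 49° with the incident direction, so by the law of cosines:
|p⃗_e|² = p₀² + p'² − 2p₀p'cos θ
|p⃗_e|² = (1.6134e-22)² + (1.3410e-22)² − 2·1.6134e-22·1.3410e-22·cos(49°)
|p⃗_e| = 1.2500e-22 kg·m/s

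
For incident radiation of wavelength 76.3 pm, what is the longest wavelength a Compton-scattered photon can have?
81.1526 pm (at θ = 180°)

The Compton shift is Δλ = λ_C(1 − cos θ).

Since cos θ ranges from −1 to 1, the factor (1 − cos θ) ranges from 0 to 2; the maximum shift occurs at θ = 180° (backscattering):
Δλ_max = 2λ_C = 2 × 2.4263 pm = 4.8526 pm

Maximum scattered wavelength:
λ'_max = λ₀ + Δλ_max = 76.3 + 4.8526 = 81.1526 pm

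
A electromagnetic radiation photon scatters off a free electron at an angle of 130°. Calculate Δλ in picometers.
3.9859 pm

Using the Compton scattering formula:
Δλ = λ_C(1 - cos θ)

where λ_C = h/(m_e·c) ≈ 2.4263 pm is the Compton wavelength of an electron.

For θ = 130°:
cos(130°) = -0.6428
1 - cos(130°) = 1.6428

Δλ = 2.4263 × 1.6428
Δλ = 3.9859 pm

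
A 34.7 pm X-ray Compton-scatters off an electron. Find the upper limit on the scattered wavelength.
39.5526 pm (at θ = 180°)

The Compton shift is Δλ = λ_C(1 − cos θ).

Since cos θ ranges from −1 to 1, the factor (1 − cos θ) ranges from 0 to 2; the maximum shift occurs at θ = 180° (backscattering):
Δλ_max = 2λ_C = 2 × 2.4263 pm = 4.8526 pm

Maximum scattered wavelength:
λ'_max = λ₀ + Δλ_max = 34.7 + 4.8526 = 39.5526 pm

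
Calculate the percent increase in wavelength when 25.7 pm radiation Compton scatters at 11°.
0.1735%

Calculate the Compton shift:
Δλ = λ_C(1 - cos(11°))
Δλ = 2.4263 × (1 - cos(11°))
Δλ = 2.4263 × 0.0184
Δλ = 0.0446 pm

Percentage change:
(Δλ/λ₀) × 100 = (0.0446/25.7) × 100
= 0.1735%

(Intermediate values are shown rounded; full precision is carried through to the final answer.)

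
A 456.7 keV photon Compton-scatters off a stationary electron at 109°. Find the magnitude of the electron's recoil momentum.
2.9968e-22 kg·m/s

The electron is initially at rest, so by conservation of momentum:
p⃗_e = p⃗₀ − p⃗'  (incident photon momentum minus scattered photon momentum)

Photon momentum magnitudes (p = h/λ = E/c):
λ₀ = hc/E₀ = 2.7148 pm → p₀ = h/λ₀ = 2.4407e-22 kg·m/s
Δλ = λ_C(1 − cos 109°) = 3.2162 pm
λ' = 5.9310 pm → p' = h/λ' = 1.1172e-22 kg·m/s

The scattered photon makes angle θ = 109° with the incident direction, so by the law of cosines:
|p⃗_e|² = p₀² + p'² − 2p₀p'cos θ
|p⃗_e|² = (2.4407e-22)² + (1.1172e-22)² − 2·2.4407e-22·1.1172e-22·cos(109°)
|p⃗_e| = 2.9968e-22 kg·m/s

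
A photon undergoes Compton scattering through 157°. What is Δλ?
4.6597 pm

Using the Compton scattering formula:
Δλ = λ_C(1 - cos θ)

where λ_C = h/(m_e·c) ≈ 2.4263 pm is the Compton wavelength of an electron.

For θ = 157°:
cos(157°) = -0.9205
1 - cos(157°) = 1.9205

Δλ = 2.4263 × 1.9205
Δλ = 4.6597 pm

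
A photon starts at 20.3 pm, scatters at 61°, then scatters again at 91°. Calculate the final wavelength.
24.0187 pm

Apply Compton shift twice:

First scattering at θ₁ = 61°:
Δλ₁ = λ_C(1 - cos(61°))
Δλ₁ = 2.4263 × 0.5152
Δλ₁ = 1.2500 pm

After first scattering:
λ₁ = 20.3 + 1.2500 = 21.5500 pm

Second scattering at θ₂ = 91°:
Δλ₂ = λ_C(1 - cos(91°))
Δλ₂ = 2.4263 × 1.0175
Δλ₂ = 2.4687 pm

Final wavelength:
λ₂ = 21.5500 + 2.4687 = 24.0187 pm

Total shift: Δλ_total = 1.2500 + 2.4687 = 3.7187 pm

(Intermediate values are shown rounded; full precision is carried through to the final answer.)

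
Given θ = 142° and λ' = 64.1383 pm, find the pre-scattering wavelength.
59.8000 pm

From λ' = λ + Δλ, we have λ = λ' - Δλ

First calculate the Compton shift:
Δλ = λ_C(1 - cos θ)
Δλ = 2.4263 × (1 - cos(142°))
Δλ = 2.4263 × 1.7880
Δλ = 4.3383 pm

Initial wavelength:
λ = λ' - Δλ
λ = 64.1383 - 4.3383
λ = 59.8000 pm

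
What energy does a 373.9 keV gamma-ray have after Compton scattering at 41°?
317.0041 keV

First convert energy to wavelength:
λ = hc/E, with hc ≈ 1239.842 keV·pm (i.e. 1239.842 eV·nm)

For E = 373.9 keV = 373900 eV:
λ = 1239.842 keV·pm / 373.9 keV
λ = 3.3160 pm

Calculate the Compton shift:
Δλ = λ_C(1 - cos(41°)) = 2.4263 × 0.2453
Δλ = 0.5952 pm

Final wavelength:
λ' = 3.3160 + 0.5952 = 3.9111 pm

Final energy:
E' = hc/λ' = 1239.842 / 3.9111 = 317.0041 keV

(Intermediate values are shown rounded; full precision is carried through to the final answer.)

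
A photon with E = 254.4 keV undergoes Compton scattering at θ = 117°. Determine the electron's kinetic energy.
106.8248 keV

By energy conservation: K_e = E_initial - E_final

First find the scattered photon energy:
Initial wavelength: λ = hc/E = 4.8736 pm
Compton shift: Δλ = λ_C(1 - cos(117°)) = 3.5278 pm
Final wavelength: λ' = 4.8736 + 3.5278 = 8.4014 pm
Final photon energy: E' = hc/λ' = 147.5752 keV

Electron kinetic energy:
K_e = E - E' = 254.4000 - 147.5752 = 106.8248 keV

(Intermediate values are shown rounded; full precision is carried through to the final answer.)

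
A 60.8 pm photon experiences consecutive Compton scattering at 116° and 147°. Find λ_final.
68.7511 pm

Apply Compton shift twice:

First scattering at θ₁ = 116°:
Δλ₁ = λ_C(1 - cos(116°))
Δλ₁ = 2.4263 × 1.4384
Δλ₁ = 3.4899 pm

After first scattering:
λ₁ = 60.8 + 3.4899 = 64.2899 pm

Second scattering at θ₂ = 147°:
Δλ₂ = λ_C(1 - cos(147°))
Δλ₂ = 2.4263 × 1.8387
Δλ₂ = 4.4612 pm

Final wavelength:
λ₂ = 64.2899 + 4.4612 = 68.7511 pm

Total shift: Δλ_total = 3.4899 + 4.4612 = 7.9511 pm

(Intermediate values are shown rounded; full precision is carried through to the final answer.)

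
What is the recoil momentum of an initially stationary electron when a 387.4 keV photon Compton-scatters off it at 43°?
1.4269e-22 kg·m/s

The electron is initially at rest, so by conservation of momentum:
p⃗_e = p⃗₀ − p⃗'  (incident photon momentum minus scattered photon momentum)

Photon momentum magnitudes (p = h/λ = E/c):
λ₀ = hc/E₀ = 3.2004 pm → p₀ = h/λ₀ = 2.0704e-22 kg·m/s
Δλ = λ_C(1 − cos 43°) = 0.6518 pm
λ' = 3.8522 pm → p' = h/λ' = 1.7201e-22 kg·m/s

The scattered photon makes angle θ = 43° with the incident direction, so by the law of cosines:
|p⃗_e|² = p₀² + p'² − 2p₀p'cos θ
|p⃗_e|² = (2.0704e-22)² + (1.7201e-22)² − 2·2.0704e-22·1.7201e-22·cos(43°)
|p⃗_e| = 1.4269e-22 kg·m/s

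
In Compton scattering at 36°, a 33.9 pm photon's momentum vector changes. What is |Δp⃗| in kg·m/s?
1.2001e-23 kg·m/s

Photon momentum magnitude is p = h/λ.

Initial momentum:
p₀ = h/λ = 6.6261e-34/3.3900e-11 = 1.9546e-23 kg·m/s

After scattering:
λ' = λ + Δλ = 33.9 + 0.4634 = 34.3634 pm
p' = h/λ' = 6.6261e-34/3.4363e-11 = 1.9282e-23 kg·m/s

Momentum is a vector; the scattered photon's direction makes angle θ = 36° with the incident direction. The magnitude of the vector change Δp⃗ = p⃗₀ − p⃗' is found from the law of cosines:
|Δp⃗|² = p₀² + p'² − 2p₀p'cos θ
|Δp⃗|² = (1.9546e-23)² + (1.9282e-23)² − 2·1.9546e-23·1.9282e-23·cos(36°)
|Δp⃗| = 1.2001e-23 kg·m/s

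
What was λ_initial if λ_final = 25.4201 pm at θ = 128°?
21.5000 pm

From λ' = λ + Δλ, we have λ = λ' - Δλ

First calculate the Compton shift:
Δλ = λ_C(1 - cos θ)
Δλ = 2.4263 × (1 - cos(128°))
Δλ = 2.4263 × 1.6157
Δλ = 3.9201 pm

Initial wavelength:
λ = λ' - Δλ
λ = 25.4201 - 3.9201
λ = 21.5000 pm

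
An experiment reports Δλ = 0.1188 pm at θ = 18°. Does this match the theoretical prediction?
Yes, consistent

Calculate the expected shift for θ = 18°:

Δλ_expected = λ_C(1 - cos(18°))
Δλ_expected = 2.4263 × (1 - cos(18°))
Δλ_expected = 2.4263 × 0.0489
Δλ_expected = 0.1188 pm

Given shift: 0.1188 pm
Expected shift: 0.1188 pm
Difference: 0.0000 pm

The values match. This is consistent with Compton scattering at the stated angle.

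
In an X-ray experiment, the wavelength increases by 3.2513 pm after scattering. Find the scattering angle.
109.88°

From the Compton formula Δλ = λ_C(1 - cos θ), we can solve for θ:

cos θ = 1 - Δλ/λ_C

Given:
- Δλ = 3.2513 pm
- λ_C = h/(m_e·c) ≈ 2.42631024 pm

cos θ = 1 - 3.2513/2.42631024
cos θ = 1 - 1.340018
cos θ = -0.340018

θ = arccos(-0.340018)
θ = 109.88°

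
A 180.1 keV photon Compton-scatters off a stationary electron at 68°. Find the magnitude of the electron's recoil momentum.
9.8979e-23 kg·m/s

The electron is initially at rest, so by conservation of momentum:
p⃗_e = p⃗₀ − p⃗'  (incident photon momentum minus scattered photon momentum)

Photon momentum magnitudes (p = h/λ = E/c):
λ₀ = hc/E₀ = 6.8842 pm → p₀ = h/λ₀ = 9.6251e-23 kg·m/s
Δλ = λ_C(1 − cos 68°) = 1.5174 pm
λ' = 8.4016 pm → p' = h/λ' = 7.8867e-23 kg·m/s

The scattered photon makes angle θ = 68° with the incident direction, so by the law of cosines:
|p⃗_e|² = p₀² + p'² − 2p₀p'cos θ
|p⃗_e|² = (9.6251e-23)² + (7.8867e-23)² − 2·9.6251e-23·7.8867e-23·cos(68°)
|p⃗_e| = 9.8979e-23 kg·m/s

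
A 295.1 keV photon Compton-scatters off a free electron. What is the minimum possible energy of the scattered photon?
136.9378 keV (at θ = 180°)

The scattered photon has minimum energy when its wavelength is maximum, i.e., when the Compton shift Δλ = λ_C(1 − cos θ) is maximum. This occurs at θ = 180° (backscattering), giving Δλ_max = 2λ_C = 4.8526 pm.

Initial wavelength: λ₀ = hc/E₀ = 4.2014 pm
Maximum final wavelength: λ'_max = λ₀ + 2λ_C = 4.2014 + 4.8526 = 9.0541 pm
Minimum final energy: E'_min = hc/λ'_max = 136.9378 keV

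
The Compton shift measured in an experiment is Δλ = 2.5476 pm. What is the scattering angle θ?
92.87°

From the Compton formula Δλ = λ_C(1 - cos θ), we can solve for θ:

cos θ = 1 - Δλ/λ_C

Given:
- Δλ = 2.5476 pm
- λ_C = h/(m_e·c) ≈ 2.42631024 pm

cos θ = 1 - 2.5476/2.42631024
cos θ = 1 - 1.049989
cos θ = -0.049989

θ = arccos(-0.049989)
θ = 92.87°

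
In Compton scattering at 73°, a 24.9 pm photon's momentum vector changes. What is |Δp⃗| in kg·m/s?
3.0667e-23 kg·m/s

Photon momentum magnitude is p = h/λ.

Initial momentum:
p₀ = h/λ = 6.6261e-34/2.4900e-11 = 2.6611e-23 kg·m/s

After scattering:
λ' = λ + Δλ = 24.9 + 1.7169 = 26.6169 pm
p' = h/λ' = 6.6261e-34/2.6617e-11 = 2.4894e-23 kg·m/s

Momentum is a vector; the scattered photon's direction makes angle θ = 73° with the incident direction. The magnitude of the vector change Δp⃗ = p⃗₀ − p⃗' is found from the law of cosines:
|Δp⃗|² = p₀² + p'² − 2p₀p'cos θ
|Δp⃗|² = (2.6611e-23)² + (2.4894e-23)² − 2·2.6611e-23·2.4894e-23·cos(73°)
|Δp⃗| = 3.0667e-23 kg·m/s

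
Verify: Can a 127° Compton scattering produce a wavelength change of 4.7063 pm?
No, inconsistent

Calculate the expected shift for θ = 127°:

Δλ_expected = λ_C(1 - cos(127°))
Δλ_expected = 2.4263 × (1 - cos(127°))
Δλ_expected = 2.4263 × 1.6018
Δλ_expected = 3.8865 pm

Given shift: 4.7063 pm
Expected shift: 3.8865 pm
Difference: 0.8198 pm

The values do not match. The given shift corresponds to θ ≈ 160.0°, not 127°.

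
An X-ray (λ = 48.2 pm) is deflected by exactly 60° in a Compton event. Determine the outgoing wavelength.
49.4132 pm

Using the Compton formula: λ' = λ + λ_C(1 − cos θ)

For θ = 60°, cos θ = 1/2 (exact) = 0.5000, so:
1 − cos 60° = 1 − (1/2) = 0.5000

Δλ = λ_C × 0.5000 = 2.4263 × 0.5000 = 1.2132 pm

λ' = 48.2 + 1.2132 = 49.4132 pm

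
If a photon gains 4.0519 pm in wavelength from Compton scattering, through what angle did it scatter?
132.07°

From the Compton formula Δλ = λ_C(1 - cos θ), we can solve for θ:

cos θ = 1 - Δλ/λ_C

Given:
- Δλ = 4.0519 pm
- λ_C = h/(m_e·c) ≈ 2.42631024 pm

cos θ = 1 - 4.0519/2.42631024
cos θ = 1 - 1.669984
cos θ = -0.669984

θ = arccos(-0.669984)
θ = 132.07°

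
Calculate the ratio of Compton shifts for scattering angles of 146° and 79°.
146° produces the larger shift by a factor of 2.260

Calculate both shifts using Δλ = λ_C(1 - cos θ):

For θ₁ = 79°:
Δλ₁ = 2.4263 × (1 - cos(79°))
Δλ₁ = 2.4263 × 0.8092
Δλ₁ = 1.9633 pm

For θ₂ = 146°:
Δλ₂ = 2.4263 × (1 - cos(146°))
Δλ₂ = 2.4263 × 1.8290
Δλ₂ = 4.4378 pm

The 146° angle produces the larger shift.
Ratio: 4.4378/1.9633 = 2.260

(Intermediate values are shown rounded; full precision is carried through to the final answer.)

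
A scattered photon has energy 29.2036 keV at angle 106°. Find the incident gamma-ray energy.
31.5000 keV

Convert final energy to wavelength (hc ≈ 1239.842 keV·pm):
λ' = hc/E' = 1239.842 / 29.2036 = 42.4551 pm

Calculate the Compton shift:
Δλ = λ_C(1 - cos(106°))
Δλ = 2.4263 × (1 - cos(106°))
Δλ = 3.0951 pm

Initial wavelength:
λ = λ' - Δλ = 42.4551 - 3.0951 = 39.3600 pm

Initial energy:
E = hc/λ = 1239.842 / 39.3600 = 31.5000 keV

(Intermediate values are shown rounded; full precision is carried through to the final answer.)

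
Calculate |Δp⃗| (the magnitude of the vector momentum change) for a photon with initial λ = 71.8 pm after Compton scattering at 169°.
1.7796e-23 kg·m/s

Photon momentum magnitude is p = h/λ.

Initial momentum:
p₀ = h/λ = 6.6261e-34/7.1800e-11 = 9.2285e-24 kg·m/s

After scattering:
λ' = λ + Δλ = 71.8 + 4.8080 = 76.6080 pm
p' = h/λ' = 6.6261e-34/7.6608e-11 = 8.6493e-24 kg·m/s

Momentum is a vector; the scattered photon's direction makes angle θ = 169° with the incident direction. The magnitude of the vector change Δp⃗ = p⃗₀ − p⃗' is found from the law of cosines:
|Δp⃗|² = p₀² + p'² − 2p₀p'cos θ
|Δp⃗|² = (9.2285e-24)² + (8.6493e-24)² − 2·9.2285e-24·8.6493e-24·cos(169°)
|Δp⃗| = 1.7796e-23 kg·m/s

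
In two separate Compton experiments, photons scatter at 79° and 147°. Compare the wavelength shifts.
147° produces the larger shift by a factor of 2.272

Calculate both shifts using Δλ = λ_C(1 - cos θ):

For θ₁ = 79°:
Δλ₁ = 2.4263 × (1 - cos(79°))
Δλ₁ = 2.4263 × 0.8092
Δλ₁ = 1.9633 pm

For θ₂ = 147°:
Δλ₂ = 2.4263 × (1 - cos(147°))
Δλ₂ = 2.4263 × 1.8387
Δλ₂ = 4.4612 pm

The 147° angle produces the larger shift.
Ratio: 4.4612/1.9633 = 2.272

(Intermediate values are shown rounded; full precision is carried through to the final answer.)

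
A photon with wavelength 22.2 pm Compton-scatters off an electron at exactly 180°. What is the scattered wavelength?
27.0526 pm

Using the Compton formula: λ' = λ + λ_C(1 − cos θ)

For θ = 180°, cos θ = -1 (exact) = -1.0000, so:
1 − cos 180° = 1 − (-1) = 2.0000

Δλ = λ_C × 2.0000 = 2.4263 × 2.0000 = 4.8526 pm

λ' = 22.2 + 4.8526 = 27.0526 pm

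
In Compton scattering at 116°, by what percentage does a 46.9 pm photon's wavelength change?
7.4412%

Calculate the Compton shift:
Δλ = λ_C(1 - cos(116°))
Δλ = 2.4263 × (1 - cos(116°))
Δλ = 2.4263 × 1.4384
Δλ = 3.4899 pm

Percentage change:
(Δλ/λ₀) × 100 = (3.4899/46.9) × 100
= 7.4412%

(Intermediate values are shown rounded; full precision is carried through to the final answer.)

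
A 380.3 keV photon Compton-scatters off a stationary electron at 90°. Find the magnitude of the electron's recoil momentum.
2.3428e-22 kg·m/s

The electron is initially at rest, so by conservation of momentum:
p⃗_e = p⃗₀ − p⃗'  (incident photon momentum minus scattered photon momentum)

Photon momentum magnitudes (p = h/λ = E/c):
λ₀ = hc/E₀ = 3.2602 pm → p₀ = h/λ₀ = 2.0324e-22 kg·m/s
Δλ = λ_C(1 − cos 90°) = 2.4263 pm
λ' = 5.6865 pm → p' = h/λ' = 1.1652e-22 kg·m/s

The scattered photon makes angle θ = 90° with the incident direction, so by the law of cosines:
|p⃗_e|² = p₀² + p'² − 2p₀p'cos θ
|p⃗_e|² = (2.0324e-22)² + (1.1652e-22)² − 2·2.0324e-22·1.1652e-22·cos(90°)
|p⃗_e| = 2.3428e-22 kg·m/s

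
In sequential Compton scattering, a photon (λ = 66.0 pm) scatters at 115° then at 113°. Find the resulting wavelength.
72.8261 pm

Apply Compton shift twice:

First scattering at θ₁ = 115°:
Δλ₁ = λ_C(1 - cos(115°))
Δλ₁ = 2.4263 × 1.4226
Δλ₁ = 3.4517 pm

After first scattering:
λ₁ = 66.0 + 3.4517 = 69.4517 pm

Second scattering at θ₂ = 113°:
Δλ₂ = λ_C(1 - cos(113°))
Δλ₂ = 2.4263 × 1.3907
Δλ₂ = 3.3743 pm

Final wavelength:
λ₂ = 69.4517 + 3.3743 = 72.8261 pm

Total shift: Δλ_total = 3.4517 + 3.3743 = 6.8261 pm

(Intermediate values are shown rounded; full precision is carried through to the final answer.)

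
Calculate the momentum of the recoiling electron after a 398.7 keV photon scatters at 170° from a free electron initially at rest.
2.9577e-22 kg·m/s

The electron is initially at rest, so by conservation of momentum:
p⃗_e = p⃗₀ − p⃗'  (incident photon momentum minus scattered photon momentum)

Photon momentum magnitudes (p = h/λ = E/c):
λ₀ = hc/E₀ = 3.1097 pm → p₀ = h/λ₀ = 2.1308e-22 kg·m/s
Δλ = λ_C(1 − cos 170°) = 4.8158 pm
λ' = 7.9255 pm → p' = h/λ' = 8.3605e-23 kg·m/s

The scattered photon makes angle θ = 170° with the incident direction, so by the law of cosines:
|p⃗_e|² = p₀² + p'² − 2p₀p'cos θ
|p⃗_e|² = (2.1308e-22)² + (8.3605e-23)² − 2·2.1308e-22·8.3605e-23·cos(170°)
|p⃗_e| = 2.9577e-22 kg·m/s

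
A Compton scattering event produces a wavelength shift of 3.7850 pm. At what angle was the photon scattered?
124.05°

From the Compton formula Δλ = λ_C(1 - cos θ), we can solve for θ:

cos θ = 1 - Δλ/λ_C

Given:
- Δλ = 3.7850 pm
- λ_C = h/(m_e·c) ≈ 2.42631024 pm

cos θ = 1 - 3.7850/2.42631024
cos θ = 1 - 1.559982
cos θ = -0.559982

θ = arccos(-0.559982)
θ = 124.05°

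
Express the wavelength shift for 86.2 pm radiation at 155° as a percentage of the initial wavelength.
5.3658%

Calculate the Compton shift:
Δλ = λ_C(1 - cos(155°))
Δλ = 2.4263 × (1 - cos(155°))
Δλ = 2.4263 × 1.9063
Δλ = 4.6253 pm

Percentage change:
(Δλ/λ₀) × 100 = (4.6253/86.2) × 100
= 5.3658%

(Intermediate values are shown rounded; full precision is carried through to the final answer.)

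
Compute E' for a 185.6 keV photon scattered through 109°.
125.2818 keV

First convert energy to wavelength:
λ = hc/E, with hc ≈ 1239.842 keV·pm (i.e. 1239.842 eV·nm)

For E = 185.6 keV = 185600 eV:
λ = 1239.842 keV·pm / 185.6 keV
λ = 6.6802 pm

Calculate the Compton shift:
Δλ = λ_C(1 - cos(109°)) = 2.4263 × 1.3256
Δλ = 3.2162 pm

Final wavelength:
λ' = 6.6802 + 3.2162 = 9.8964 pm

Final energy:
E' = hc/λ' = 1239.842 / 9.8964 = 125.2818 keV

(Intermediate values are shown rounded; full precision is carried through to the final answer.)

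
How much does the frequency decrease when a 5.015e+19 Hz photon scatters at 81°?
1.279e+19 Hz (decrease)

Convert frequency to wavelength (c = 299792458 m/s):
λ₀ = c/f₀ = 299792458/5.015e+19 = 5.9779154e-12 m = 5.9779 pm

Calculate Compton shift:
Δλ = λ_C(1 - cos(81°)) = 2.0468 pm

Final wavelength:
λ' = λ₀ + Δλ = 5.9779 + 2.0468 = 8.0247 pm

Final frequency:
f' = c/λ' = 299792458/8.0246671e-12 = 3.7358865e+19 Hz

Frequency shift (decrease):
Δf = f₀ - f' = 5.015e+19 - 3.7358865e+19 = 1.279e+19 Hz

(Intermediate values are shown rounded; full precision is carried through to the final answer.)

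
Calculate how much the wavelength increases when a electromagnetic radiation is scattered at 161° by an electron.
4.7204 pm

Using the Compton scattering formula:
Δλ = λ_C(1 - cos θ)

where λ_C = h/(m_e·c) ≈ 2.4263 pm is the Compton wavelength of an electron.

For θ = 161°:
cos(161°) = -0.9455
1 - cos(161°) = 1.9455

Δλ = 2.4263 × 1.9455
Δλ = 4.7204 pm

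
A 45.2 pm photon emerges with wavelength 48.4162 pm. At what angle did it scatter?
109.00°

First find the wavelength shift:
Δλ = λ' - λ = 48.4162 - 45.2 = 3.2162 pm

Using Δλ = λ_C(1 - cos θ), with λ_C = h/(m_e·c) ≈ 2.42631024 pm:
cos θ = 1 - Δλ/λ_C
cos θ = 1 - 3.2162/2.42631024
cos θ = -0.325552

θ = arccos(-0.325552)
θ = 109.00°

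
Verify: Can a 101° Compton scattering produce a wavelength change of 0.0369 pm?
No, inconsistent

Calculate the expected shift for θ = 101°:

Δλ_expected = λ_C(1 - cos(101°))
Δλ_expected = 2.4263 × (1 - cos(101°))
Δλ_expected = 2.4263 × 1.1908
Δλ_expected = 2.8893 pm

Given shift: 0.0369 pm
Expected shift: 2.8893 pm
Difference: 2.8524 pm

The values do not match. The given shift corresponds to θ ≈ 10.0°, not 101°.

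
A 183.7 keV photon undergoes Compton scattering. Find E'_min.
106.8655 keV (at θ = 180°)

The scattered photon has minimum energy when its wavelength is maximum, i.e., when the Compton shift Δλ = λ_C(1 − cos θ) is maximum. This occurs at θ = 180° (backscattering), giving Δλ_max = 2λ_C = 4.8526 pm.

Initial wavelength: λ₀ = hc/E₀ = 6.7493 pm
Maximum final wavelength: λ'_max = λ₀ + 2λ_C = 6.7493 + 4.8526 = 11.6019 pm
Minimum final energy: E'_min = hc/λ'_max = 106.8655 keV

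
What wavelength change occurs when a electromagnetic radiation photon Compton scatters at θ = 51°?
0.8994 pm

Using the Compton scattering formula:
Δλ = λ_C(1 - cos θ)

where λ_C = h/(m_e·c) ≈ 2.4263 pm is the Compton wavelength of an electron.

For θ = 51°:
cos(51°) = 0.6293
1 - cos(51°) = 0.3707

Δλ = 2.4263 × 0.3707
Δλ = 0.8994 pm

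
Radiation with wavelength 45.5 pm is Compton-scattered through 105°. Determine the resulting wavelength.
48.5543 pm

Using the Compton scattering formula:
λ' = λ + Δλ = λ + λ_C(1 - cos θ)

Given:
- Initial wavelength λ = 45.5 pm
- Scattering angle θ = 105°
- Compton wavelength λ_C ≈ 2.4263 pm

Calculate the shift:
Δλ = 2.4263 × (1 - cos(105°))
Δλ = 2.4263 × 1.2588
Δλ = 3.0543 pm

Final wavelength:
λ' = 45.5 + 3.0543 = 48.5543 pm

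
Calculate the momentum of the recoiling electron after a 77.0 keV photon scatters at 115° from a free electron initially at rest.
6.3406e-23 kg·m/s

The electron is initially at rest, so by conservation of momentum:
p⃗_e = p⃗₀ − p⃗'  (incident photon momentum minus scattered photon momentum)

Photon momentum magnitudes (p = h/λ = E/c):
λ₀ = hc/E₀ = 16.1018 pm → p₀ = h/λ₀ = 4.1151e-23 kg·m/s
Δλ = λ_C(1 − cos 115°) = 3.4517 pm
λ' = 19.5536 pm → p' = h/λ' = 3.3887e-23 kg·m/s

The scattered photon makes angle θ = 115° with the incident direction, so by the law of cosines:
|p⃗_e|² = p₀² + p'² − 2p₀p'cos θ
|p⃗_e|² = (4.1151e-23)² + (3.3887e-23)² − 2·4.1151e-23·3.3887e-23·cos(115°)
|p⃗_e| = 6.3406e-23 kg·m/s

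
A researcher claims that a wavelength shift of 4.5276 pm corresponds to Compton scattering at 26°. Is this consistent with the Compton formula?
No, inconsistent

Calculate the expected shift for θ = 26°:

Δλ_expected = λ_C(1 - cos(26°))
Δλ_expected = 2.4263 × (1 - cos(26°))
Δλ_expected = 2.4263 × 0.1012
Δλ_expected = 0.2456 pm

Given shift: 4.5276 pm
Expected shift: 0.2456 pm
Difference: 4.2820 pm

The values do not match. The given shift corresponds to θ ≈ 150.0°, not 26°.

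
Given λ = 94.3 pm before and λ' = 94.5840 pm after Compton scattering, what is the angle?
28.00°

First find the wavelength shift:
Δλ = λ' - λ = 94.5840 - 94.3 = 0.2840 pm

Using Δλ = λ_C(1 - cos θ), with λ_C = h/(m_e·c) ≈ 2.42631024 pm:
cos θ = 1 - Δλ/λ_C
cos θ = 1 - 0.2840/2.42631024
cos θ = 0.882950

θ = arccos(0.882950)
θ = 28.00°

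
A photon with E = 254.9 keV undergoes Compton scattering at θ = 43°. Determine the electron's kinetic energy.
30.1220 keV

By energy conservation: K_e = E_initial - E_final

First find the scattered photon energy:
Initial wavelength: λ = hc/E = 4.8640 pm
Compton shift: Δλ = λ_C(1 - cos(43°)) = 0.6518 pm
Final wavelength: λ' = 4.8640 + 0.6518 = 5.5159 pm
Final photon energy: E' = hc/λ' = 224.7780 keV

Electron kinetic energy:
K_e = E - E' = 254.9000 - 224.7780 = 30.1220 keV

(Intermediate values are shown rounded; full precision is carried through to the final answer.)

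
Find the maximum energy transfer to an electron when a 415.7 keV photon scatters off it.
257.4592 keV

Maximum energy transfer occurs at θ = 180° (backscattering).

Initial photon: E₀ = 415.7 keV → λ₀ = 2.9825 pm

Maximum Compton shift (at 180°):
Δλ_max = 2λ_C = 2 × 2.4263 = 4.8526 pm

Final wavelength:
λ' = 2.9825 + 4.8526 = 7.8352 pm

Minimum photon energy (maximum energy to electron):
E'_min = hc/λ' = 158.2408 keV

Maximum electron kinetic energy:
K_max = E₀ - E'_min = 415.7000 - 158.2408 = 257.4592 keV

(Intermediate values are shown rounded; full precision is carried through to the final answer.)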